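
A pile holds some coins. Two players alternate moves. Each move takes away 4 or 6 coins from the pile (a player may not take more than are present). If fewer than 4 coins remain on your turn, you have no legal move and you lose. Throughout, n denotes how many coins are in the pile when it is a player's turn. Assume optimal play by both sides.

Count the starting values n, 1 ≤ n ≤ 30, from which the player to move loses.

12

Use the standard recursion: the mover loses at a terminal position; elsewhere, the mover wins exactly when some move hands the opponent an L position.
n=0: no move → L
n=1: no move → L
n=2: no move → L
n=3: no move → L
n=4: W (go to 0, an L position)
n=5: W (go to 1, an L position)
n=6: W (go to 2, an L position)
n=7: W (go to 3, an L position)
n=8: W (go to 2, an L position)
n=9: W (go to 3, an L position)
n=10: L (options 6(W), 4(W) are all W)
n=11: L (options 7(W), 5(W) are all W)
n=12: L (options 8(W), 6(W) are all W)
n=13: L (options 9(W), 7(W) are all W)
n=14: W (go to 10, an L position)
n=15: W (go to 11, an L position)
n=16: W (go to 12, an L position)
n=17: W (go to 13, an L position)
n=18: W (go to 12, an L position)
n=19: W (go to 13, an L position)
n=20: L (options 16(W), 14(W) are all W)
n=21: L (options 17(W), 15(W) are all W)
n=22: L (options 18(W), 16(W) are all W)
n=23: L (options 19(W), 17(W) are all W)
n=24: W (go to 20, an L position)
n=25: W (go to 21, an L position)
n=26: W (go to 22, an L position)
n=27: W (go to 23, an L position)
n=28: W (go to 22, an L position)
n=29: W (go to 23, an L position)
n=30: L (options 26(W), 24(W) are all W)
L entries with 1 ≤ n ≤ 30 (n=0 is outside the asked range and is not counted): n = 1, 2, 3, 10, 11, 12, 13, 20, 21, 22, 23, 30; that makes 12.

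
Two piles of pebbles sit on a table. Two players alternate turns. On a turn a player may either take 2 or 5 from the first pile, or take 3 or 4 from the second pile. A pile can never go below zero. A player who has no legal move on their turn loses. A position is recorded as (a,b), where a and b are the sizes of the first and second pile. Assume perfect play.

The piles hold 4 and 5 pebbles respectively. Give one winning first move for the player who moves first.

Move to (2,5).

Build the W/L table. Terminal = L. A non-terminal position is W if it has a move to some L; otherwise it is L.
No move ever increases a pile, so every position that can arise here has a ≤ 4 and b ≤ 5; it is enough to label the cells with 0 ≤ a ≤ 4 and 0 ≤ b ≤ 5.
Every move lowers a or b (never raises either), so fill the grid row by row in increasing a, and left to right within a row: each cell's successors are then already labelled.
      b=0  b=1  b=2  b=3  b=4  b=5
a=0:    L    L    L    W    W    W
a=1:    L    L    L    W    W    W
a=2:    W    W    W    L    L    L
a=3:    W    W    W    L    L    L
a=4:    L    L    L    W    W    W
Cells with no legal move (terminal, hence L): (0,0), (0,1), (0,2), (1,0), (1,1), (1,2).
The remaining L cells, each justified by listing all of its moves:
(2,3): →(0,3)(W), (2,0)(W) — all W, so L
(2,4): →(0,4)(W), (2,1)(W), (2,0)(W) — all W, so L
(2,5): →(0,5)(W), (2,2)(W), (2,1)(W) — all W, so L
(3,3): →(1,3)(W), (3,0)(W) — all W, so L
(3,4): →(1,4)(W), (3,1)(W), (3,0)(W) — all W, so L
(3,5): →(1,5)(W), (3,2)(W), (3,1)(W) — all W, so L
(4,0): →(2,0)(W) only, which is W, so L
(4,1): →(2,1)(W) only, which is W, so L
(4,2): →(2,2)(W) only, which is W, so L
Every other cell has at least one move into one of the L cells above, so it is W.
From (4,5), the L positions reachable in one move are: (2,5), (4,2), (4,1). Any move reaching one of these is winning.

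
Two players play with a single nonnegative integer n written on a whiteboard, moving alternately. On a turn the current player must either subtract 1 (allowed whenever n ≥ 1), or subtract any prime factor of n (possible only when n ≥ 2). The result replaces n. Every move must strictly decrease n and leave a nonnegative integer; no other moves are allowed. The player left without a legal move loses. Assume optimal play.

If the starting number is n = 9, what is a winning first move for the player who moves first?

Work bottom-up. With no move the player to move loses. Otherwise the position is W if at least one move leads to an L position for the opponent, and L if every move leads to a W.
n=0: no move → L
n=1: can move to 0, which is L ⇒ W
n=2: can move to 0, which is L ⇒ W
n=3: can move to 0, which is L ⇒ W
n=4: moves to 2(W), 3(W); every one is W ⇒ L
n=5: can move to 0, which is L ⇒ W
n=6: can move to 4, which is L ⇒ W
n=7: can move to 0, which is L ⇒ W
n=8: moves to 6(W), 7(W); every one is W ⇒ L
n=9: can move to 8, which is L ⇒ W
From 9, the L positions reachable in one move are: 8.

Move to 8.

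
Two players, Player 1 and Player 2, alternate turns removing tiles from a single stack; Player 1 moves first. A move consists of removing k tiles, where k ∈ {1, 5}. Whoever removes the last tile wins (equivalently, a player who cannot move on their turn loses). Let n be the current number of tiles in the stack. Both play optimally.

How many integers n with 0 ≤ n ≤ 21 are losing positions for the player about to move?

11

Compute win/loss labels from the base case upward. A position with no move is L. Any other position is W if it can reach an L in one move, else L.
n=0: no move → L
n=1: reaches L-position 0 → W
n=2: only reaches 1(W), which is W → L
n=3: reaches L-position 2 → W
n=4: only reaches 3(W), which is W → L
n=5: reaches L-position 4 → W
n=6: only reaches 5(W), 1(W), all W → L
n=7: reaches L-position 6 → W
n=8: only reaches 7(W), 3(W), all W → L
n=9: reaches L-position 8 → W
n=10: only reaches 9(W), 5(W), all W → L
n=11: reaches L-position 10 → W
n=12: only reaches 11(W), 7(W), all W → L
n=13: reaches L-position 12 → W
n=14: only reaches 13(W), 9(W), all W → L
n=15: reaches L-position 14 → W
n=16: only reaches 15(W), 11(W), all W → L
n=17: reaches L-position 16 → W
n=18: only reaches 17(W), 13(W), all W → L
n=19: reaches L-position 18 → W
n=20: only reaches 19(W), 15(W), all W → L
n=21: reaches L-position 20 → W
L entries with 0 ≤ n ≤ 21: n = 0, 2, 4, 6, 8, 10, 12, 14, 16, 18, 20; that makes 11.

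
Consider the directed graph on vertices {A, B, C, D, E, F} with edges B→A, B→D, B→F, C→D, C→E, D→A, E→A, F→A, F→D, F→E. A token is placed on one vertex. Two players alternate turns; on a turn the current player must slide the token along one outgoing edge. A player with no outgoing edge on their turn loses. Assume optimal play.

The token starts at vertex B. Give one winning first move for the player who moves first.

Positions with no move are L. A position that does have a move is losing for the player to move precisely when every available move leads to a winning position for the opponent. Fill in the labels:
Every edge goes from a vertex to one that appears earlier in the order A, E, D, F, B, C, so processing vertices in that order labels each vertex after all of its successors.
A: no outgoing edge → L
E: can move to A, which is L ⇒ W
D: can move to A, which is L ⇒ W
F: can move to A, which is L ⇒ W
B: can move to A, which is L ⇒ W
C: moves to D(W), E(W); every one is W ⇒ L
From B, the L positions reachable in one move are: A.

Move to A.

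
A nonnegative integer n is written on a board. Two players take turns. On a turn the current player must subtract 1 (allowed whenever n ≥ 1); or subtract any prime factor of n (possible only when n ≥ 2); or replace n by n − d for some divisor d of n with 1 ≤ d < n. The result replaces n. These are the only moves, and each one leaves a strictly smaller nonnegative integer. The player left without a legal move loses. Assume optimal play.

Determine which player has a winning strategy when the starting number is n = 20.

The second player wins.

Classify positions by backward induction: terminal positions (no move available) are L. From any other position, the mover wins iff some move reaches an L.
n=0: no move → L
n=1: →0(L), so W
n=2: →0(L), so W
n=3: →0(L), so W
n=4: →2(W), 3(W) — all W, so L
n=5: →0(L), so W
n=6: →4(L), so W
n=7: →0(L), so W
n=8: →4(L), so W
n=9: →6(W), 8(W) — all W, so L
n=10: →9(L), so W
n=11: →0(L), so W
n=12: →9(L), so W
n=13: →0(L), so W
n=14: →7(W), 12(W), 13(W) — all W, so L
n=15: →14(L), so W
n=16: →14(L), so W
n=17: →0(L), so W
n=18: →9(L), so W
n=19: →0(L), so W
n=20: →10(W), 15(W), 16(W), 18(W), 19(W) — all W, so L
The starting position 20 is L: whatever the player to move does, the opponent receives a W position.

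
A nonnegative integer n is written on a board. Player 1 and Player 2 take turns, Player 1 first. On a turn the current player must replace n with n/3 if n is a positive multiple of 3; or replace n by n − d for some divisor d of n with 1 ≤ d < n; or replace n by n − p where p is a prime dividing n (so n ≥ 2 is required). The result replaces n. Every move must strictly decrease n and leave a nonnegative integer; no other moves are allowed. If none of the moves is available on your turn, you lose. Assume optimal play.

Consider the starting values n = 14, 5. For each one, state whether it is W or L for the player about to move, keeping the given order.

Build the W/L table. Terminal = L. A non-terminal position is W if it has a move to some L; otherwise it is L.
n=0: no move → L
n=1: no move → L
n=2: reaches L-position 0 → W
n=3: reaches L-position 0 → W
n=4: only reaches 2(W), 3(W), all W → L
n=5: reaches L-position 0 → W
n=6: reaches L-position 4 → W
n=7: reaches L-position 0 → W
n=8: reaches L-position 4 → W
n=9: only reaches 3(W), 6(W), 8(W), all W → L
n=10: reaches L-position 9 → W
n=11: reaches L-position 0 → W
n=12: reaches L-position 4 → W
n=13: reaches L-position 0 → W
n=14: only reaches 7(W), 12(W), 13(W), all W → L

14: L, 5: W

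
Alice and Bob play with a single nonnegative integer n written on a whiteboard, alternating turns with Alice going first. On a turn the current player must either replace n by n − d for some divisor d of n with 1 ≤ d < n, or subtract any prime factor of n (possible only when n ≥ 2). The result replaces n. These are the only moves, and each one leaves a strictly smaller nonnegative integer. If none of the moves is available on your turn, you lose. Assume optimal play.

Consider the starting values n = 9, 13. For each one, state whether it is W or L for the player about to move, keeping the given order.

Classify positions by backward induction: terminal positions (no move available) are L. From any other position, the mover wins iff some move reaches an L.
n=0: no move → L
n=1: no move → L
n=2: W (go to 0, an L position)
n=3: W (go to 0, an L position)
n=4: L (options 2(W), 3(W) are all W)
n=5: W (go to 0, an L position)
n=6: W (go to 4, an L position)
n=7: W (go to 0, an L position)
n=8: W (go to 4, an L position)
n=9: L (options 6(W), 8(W) are all W)
n=10: W (go to 9, an L position)
n=11: W (go to 0, an L position)
n=12: W (go to 9, an L position)
n=13: W (go to 0, an L position)

9: L, 13: W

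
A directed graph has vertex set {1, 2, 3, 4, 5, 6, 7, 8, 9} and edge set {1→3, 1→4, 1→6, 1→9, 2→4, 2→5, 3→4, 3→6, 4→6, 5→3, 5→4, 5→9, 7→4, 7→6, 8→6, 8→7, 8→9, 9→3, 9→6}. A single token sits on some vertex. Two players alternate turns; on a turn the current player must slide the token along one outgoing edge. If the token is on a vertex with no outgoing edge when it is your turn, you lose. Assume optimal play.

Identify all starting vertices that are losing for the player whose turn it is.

5, 6

Work bottom-up. With no move the player to move loses. Otherwise the position is W if at least one move leads to an L position for the opponent, and L if every move leads to a W.
Every edge goes from a vertex to one that appears earlier in the order 6, 4, 3, 7, 9, 8, 5, 2, 1, so processing vertices in that order labels each vertex after all of its successors.
6: no outgoing edge → L
4: W (go to 6, an L position)
3: W (go to 6, an L position)
7: W (go to 6, an L position)
9: W (go to 6, an L position)
8: W (go to 6, an L position)
5: L (options 9(W), 3(W), 4(W) are all W)
2: W (go to 5, an L position)
1: W (go to 6, an L position)
Reading off the rows marked L gives the requested list; there are 2 such vertices.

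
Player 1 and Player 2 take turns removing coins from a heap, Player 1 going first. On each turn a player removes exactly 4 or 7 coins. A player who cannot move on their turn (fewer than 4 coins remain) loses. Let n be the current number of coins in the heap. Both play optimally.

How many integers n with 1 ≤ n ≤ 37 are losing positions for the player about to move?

15

Positions with no move are L. A position that does have a move is losing for the player to move precisely when every available move leads to a winning position for the opponent. Fill in the labels:
n=0: no move → L
n=1: no move → L
n=2: no move → L
n=3: no move → L
n=4: W (go to 0, an L position)
n=5: W (go to 1, an L position)
n=6: W (go to 2, an L position)
n=7: W (go to 3, an L position)
n=8: W (go to 1, an L position)
n=9: W (go to 2, an L position)
n=10: W (go to 3, an L position)
n=11: L (options 7(W), 4(W) are all W)
n=12: L (options 8(W), 5(W) are all W)
n=13: L (options 9(W), 6(W) are all W)
n=14: L (options 10(W), 7(W) are all W)
n=15: W (go to 11, an L position)
n=16: W (go to 12, an L position)
n=17: W (go to 13, an L position)
n=18: W (go to 14, an L position)
n=19: W (go to 12, an L position)
n=20: W (go to 13, an L position)
n=21: W (go to 14, an L position)
n=22: L (options 18(W), 15(W) are all W)
n=23: L (options 19(W), 16(W) are all W)
n=24: L (options 20(W), 17(W) are all W)
n=25: L (options 21(W), 18(W) are all W)
n=26: W (go to 22, an L position)
n=27: W (go to 23, an L position)
n=28: W (go to 24, an L position)
n=29: W (go to 25, an L position)
n=30: W (go to 23, an L position)
n=31: W (go to 24, an L position)
n=32: W (go to 25, an L position)
n=33: L (options 29(W), 26(W) are all W)
n=34: L (options 30(W), 27(W) are all W)
n=35: L (options 31(W), 28(W) are all W)
n=36: L (options 32(W), 29(W) are all W)
n=37: W (go to 33, an L position)
L entries with 1 ≤ n ≤ 37 (n=0 is outside the asked range and is not counted): n = 1, 2, 3, 11, 12, 13, 14, 22, 23, 24, 25, 33, 34, 35, 36; that makes 15.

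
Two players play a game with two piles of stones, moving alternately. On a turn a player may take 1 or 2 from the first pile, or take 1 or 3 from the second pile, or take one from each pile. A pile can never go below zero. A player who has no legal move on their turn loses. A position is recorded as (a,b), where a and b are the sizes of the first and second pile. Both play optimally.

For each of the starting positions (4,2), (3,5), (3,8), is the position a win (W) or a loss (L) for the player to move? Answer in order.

Positions with no move are L. A position that does have a move is losing for the player to move precisely when every available move leads to a winning position for the opponent. Fill in the labels:
No move ever increases a pile, so every position that can arise here has a ≤ 4 and b ≤ 8; it is enough to label the cells with 0 ≤ a ≤ 4 and 0 ≤ b ≤ 8.
Every move lowers a or b (never raises either), so fill the grid row by row in increasing a, and left to right within a row: each cell's successors are then already labelled.
      b=0  b=1  b=2  b=3  b=4  b=5  b=6  b=7  b=8
a=0:    L    W    L    W    L    W    L    W    L
a=1:    W    W    W    W    W    W    W    W    W
a=2:    W    L    W    L    W    L    W    L    W
a=3:    L    W    W    W    W    W    W    W    W
a=4:    W    W    L    W    L    W    L    W    L
Cells with no legal move (terminal, hence L): (0,0).
The remaining L cells, each justified by listing all of its moves:
(0,2): →(0,1)(W) only, which is W, so L
(0,4): →(0,3)(W), (0,1)(W) — all W, so L
(0,6): →(0,5)(W), (0,3)(W) — all W, so L
(0,8): →(0,7)(W), (0,5)(W) — all W, so L
(2,1): →(1,1)(W), (0,1)(W), (2,0)(W), (1,0)(W) — all W, so L
(2,3): →(1,3)(W), (0,3)(W), (2,2)(W), (2,0)(W), (1,2)(W) — all W, so L
(2,5): →(1,5)(W), (0,5)(W), (2,4)(W), (2,2)(W), (1,4)(W) — all W, so L
(2,7): →(1,7)(W), (0,7)(W), (2,6)(W), (2,4)(W), (1,6)(W) — all W, so L
(3,0): →(2,0)(W), (1,0)(W) — all W, so L
(4,2): →(3,2)(W), (2,2)(W), (4,1)(W), (3,1)(W) — all W, so L
(4,4): →(3,4)(W), (2,4)(W), (4,3)(W), (4,1)(W), (3,3)(W) — all W, so L
(4,6): →(3,6)(W), (2,6)(W), (4,5)(W), (4,3)(W), (3,5)(W) — all W, so L
(4,8): →(3,8)(W), (2,8)(W), (4,7)(W), (4,5)(W), (3,7)(W) — all W, so L
Every other cell has at least one move into one of the L cells above, so it is W.
(4,2): one of the L cells justified above, so L
(3,5): the move to (2,5) reaches an L cell, so W
(3,8): the move to (2,7) reaches an L cell, so W

(4,2): L, (3,5): W, (3,8): W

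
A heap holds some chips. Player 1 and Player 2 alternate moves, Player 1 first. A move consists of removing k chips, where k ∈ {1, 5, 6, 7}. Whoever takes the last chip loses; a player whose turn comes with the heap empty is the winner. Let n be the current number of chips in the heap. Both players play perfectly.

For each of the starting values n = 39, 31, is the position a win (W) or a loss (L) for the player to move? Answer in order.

39: L, 31: W

Work bottom-up. With no move the player to move wins. Otherwise the position is W if at least one move leads to an L position for the opponent, and L if every move leads to a W.
n=0: no move; the opponent has just taken the last chip and therefore loses → W
n=1: only reaches 0(W), which is W → L
n=2: reaches L-position 1 → W
n=3: only reaches 2(W), which is W → L
n=4: reaches L-position 3 → W
n=5: only reaches 4(W), 0(W), all W → L
n=6: reaches L-position 5 → W
n=7: reaches L-position 1 → W
n=8: reaches L-position 3 → W
n=9: reaches L-position 3 → W
n=10: reaches L-position 5 → W
n=11: reaches L-position 5 → W
n=12: reaches L-position 5 → W
n=13: only reaches 12(W), 8(W), 7(W), 6(W), all W → L
n=14: reaches L-position 13 → W
n=15: only reaches 14(W), 10(W), 9(W), 8(W), all W → L
n=16: reaches L-position 15 → W
n=17: only reaches 16(W), 12(W), 11(W), 10(W), all W → L
n=18: reaches L-position 17 → W
n=19: reaches L-position 13 → W
n=20: reaches L-position 15 → W
n=21: reaches L-position 15 → W
n=22: reaches L-position 17 → W
n=23: reaches L-position 17 → W
n=24: reaches L-position 17 → W
n=25: only reaches 24(W), 20(W), 19(W), 18(W), all W → L
n=26: reaches L-position 25 → W
n=27: only reaches 26(W), 22(W), 21(W), 20(W), all W → L
n=28: reaches L-position 27 → W
n=29: only reaches 28(W), 24(W), 23(W), 22(W), all W → L
n=30: reaches L-position 29 → W
n=31: reaches L-position 25 → W
n=32: reaches L-position 27 → W
n=33: reaches L-position 27 → W
n=34: reaches L-position 29 → W
n=35: reaches L-position 29 → W
n=36: reaches L-position 29 → W
n=37: only reaches 36(W), 32(W), 31(W), 30(W), all W → L
n=38: reaches L-position 37 → W
n=39: only reaches 38(W), 34(W), 33(W), 32(W), all W → L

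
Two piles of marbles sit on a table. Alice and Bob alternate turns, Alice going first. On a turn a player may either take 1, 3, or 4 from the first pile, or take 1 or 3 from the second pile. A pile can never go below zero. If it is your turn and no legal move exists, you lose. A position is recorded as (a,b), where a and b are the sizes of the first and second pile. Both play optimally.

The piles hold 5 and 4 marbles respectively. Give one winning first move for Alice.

Move to (2,4).

Work bottom-up. With no move the player to move loses. Otherwise the position is W if at least one move leads to an L position for the opponent, and L if every move leads to a W.
No move ever increases a pile, so every position that can arise here has a ≤ 5 and b ≤ 4; it is enough to label the cells with 0 ≤ a ≤ 5 and 0 ≤ b ≤ 4.
Every move lowers a or b (never raises either), so fill the grid row by row in increasing a, and left to right within a row: each cell's successors are then already labelled.
      b=0  b=1  b=2  b=3  b=4
a=0:    L    W    L    W    L
a=1:    W    L    W    L    W
a=2:    L    W    L    W    L
a=3:    W    L    W    L    W
a=4:    W    W    W    W    W
a=5:    W    W    W    W    W
Cells with no legal move (terminal, hence L): (0,0).
The remaining L cells, each justified by listing all of its moves:
(0,2): L (sole option (0,1)(W) is W)
(0,4): L (options (0,3)(W), (0,1)(W) are all W)
(1,1): L (options (0,1)(W), (1,0)(W) are all W)
(1,3): L (options (0,3)(W), (1,2)(W), (1,0)(W) are all W)
(2,0): L (sole option (1,0)(W) is W)
(2,2): L (options (1,2)(W), (2,1)(W) are all W)
(2,4): L (options (1,4)(W), (2,3)(W), (2,1)(W) are all W)
(3,1): L (options (2,1)(W), (0,1)(W), (3,0)(W) are all W)
(3,3): L (options (2,3)(W), (0,3)(W), (3,2)(W), (3,0)(W) are all W)
Every other cell has at least one move into one of the L cells above, so it is W.
From (5,4), the L positions reachable in one move are: (2,4).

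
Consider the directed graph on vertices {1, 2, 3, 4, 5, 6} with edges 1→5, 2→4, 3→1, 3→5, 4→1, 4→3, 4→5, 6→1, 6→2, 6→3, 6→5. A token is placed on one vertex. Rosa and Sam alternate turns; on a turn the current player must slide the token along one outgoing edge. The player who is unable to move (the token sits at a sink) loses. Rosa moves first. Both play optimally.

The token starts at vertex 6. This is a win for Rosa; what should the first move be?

Move to 2.

Classify positions by backward induction: terminal positions (no move available) are L. From any other position, the mover wins iff some move reaches an L.
Every edge goes from a vertex to one that appears earlier in the order 5, 1, 3, 4, 2, 6, so processing vertices in that order labels each vertex after all of its successors.
5: no outgoing edge → L
1: can move to 5, which is L ⇒ W
3: can move to 5, which is L ⇒ W
4: can move to 5, which is L ⇒ W
2: the only move is to 4(W), a W ⇒ L
6: can move to 2, which is L ⇒ W
From 6, the L positions reachable in one move are: 2, 5. Any move reaching one of these is winning.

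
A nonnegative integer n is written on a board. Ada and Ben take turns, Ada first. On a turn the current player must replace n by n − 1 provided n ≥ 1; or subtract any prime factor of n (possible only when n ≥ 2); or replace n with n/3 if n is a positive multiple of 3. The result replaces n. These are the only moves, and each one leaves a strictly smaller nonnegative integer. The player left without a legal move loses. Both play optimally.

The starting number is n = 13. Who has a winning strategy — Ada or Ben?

Ada wins.

Use the standard recursion: the mover loses at a terminal position; elsewhere, the mover wins exactly when some move hands the opponent an L position.
n=0: no move → L
n=1: can move to 0, which is L ⇒ W
n=2: can move to 0, which is L ⇒ W
n=3: can move to 0, which is L ⇒ W
n=4: moves to 2(W), 3(W); every one is W ⇒ L
n=5: can move to 0, which is L ⇒ W
n=6: can move to 4, which is L ⇒ W
n=7: can move to 0, which is L ⇒ W
n=8: moves to 6(W), 7(W); every one is W ⇒ L
n=9: can move to 8, which is L ⇒ W
n=10: can move to 8, which is L ⇒ W
n=11: can move to 0, which is L ⇒ W
n=12: can move to 4, which is L ⇒ W
n=13: can move to 0, which is L ⇒ W
The starting position 13 is W: Ada should move to 0, handing over an L position.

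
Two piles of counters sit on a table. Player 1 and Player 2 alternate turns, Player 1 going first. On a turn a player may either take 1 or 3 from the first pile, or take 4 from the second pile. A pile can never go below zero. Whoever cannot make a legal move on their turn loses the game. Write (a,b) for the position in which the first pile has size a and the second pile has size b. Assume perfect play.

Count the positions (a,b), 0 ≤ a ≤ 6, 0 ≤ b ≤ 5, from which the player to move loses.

22

Use the standard recursion: the mover loses at a terminal position; elsewhere, the mover wins exactly when some move hands the opponent an L position.
Every move lowers a or b (never raises either), so fill the grid row by row in increasing a, and left to right within a row: each cell's successors are then already labelled.
      b=0  b=1  b=2  b=3  b=4  b=5
a=0:    L    L    L    L    W    W
a=1:    W    W    W    W    L    L
a=2:    L    L    L    L    W    W
a=3:    W    W    W    W    L    L
a=4:    L    L    L    L    W    W
a=5:    W    W    W    W    L    L
a=6:    L    L    L    L    W    W
Cells with no legal move (terminal, hence L): (0,0), (0,1), (0,2), (0,3).
The remaining L cells, each justified by listing all of its moves:
(1,4): →(0,4)(W), (1,0)(W) — all W, so L
(1,5): →(0,5)(W), (1,1)(W) — all W, so L
(2,0): →(1,0)(W) only, which is W, so L
(2,1): →(1,1)(W) only, which is W, so L
(2,2): →(1,2)(W) only, which is W, so L
(2,3): →(1,3)(W) only, which is W, so L
(3,4): →(2,4)(W), (0,4)(W), (3,0)(W) — all W, so L
(3,5): →(2,5)(W), (0,5)(W), (3,1)(W) — all W, so L
(4,0): →(3,0)(W), (1,0)(W) — all W, so L
(4,1): →(3,1)(W), (1,1)(W) — all W, so L
(4,2): →(3,2)(W), (1,2)(W) — all W, so L
(4,3): →(3,3)(W), (1,3)(W) — all W, so L
(5,4): →(4,4)(W), (2,4)(W), (5,0)(W) — all W, so L
(5,5): →(4,5)(W), (2,5)(W), (5,1)(W) — all W, so L
(6,0): →(5,0)(W), (3,0)(W) — all W, so L
(6,1): →(5,1)(W), (3,1)(W) — all W, so L
(6,2): →(5,2)(W), (3,2)(W) — all W, so L
(6,3): →(5,3)(W), (3,3)(W) — all W, so L
Every other cell has at least one move into one of the L cells above, so it is W.
L cells per row: a=0: 4, a=1: 2, a=2: 4, a=3: 2, a=4: 4, a=5: 2, a=6: 4; total 22.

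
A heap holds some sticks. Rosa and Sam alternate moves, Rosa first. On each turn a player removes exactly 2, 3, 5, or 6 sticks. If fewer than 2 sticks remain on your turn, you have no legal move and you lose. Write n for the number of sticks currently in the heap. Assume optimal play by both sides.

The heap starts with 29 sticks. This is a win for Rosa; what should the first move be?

Label each position W (a win for the player to move) or L (a loss). A position with no legal move is L; any other position is W exactly when some move reaches an L, and L when every move reaches a W.
n=0: no move → L
n=1: no move → L
n=2: W (go to 0, an L position)
n=3: W (go to 1, an L position)
n=4: W (go to 1, an L position)
n=5: W (go to 0, an L position)
n=6: W (go to 1, an L position)
n=7: W (go to 1, an L position)
n=8: L (options 6(W), 5(W), 3(W), 2(W) are all W)
n=9: L (options 7(W), 6(W), 4(W), 3(W) are all W)
n=10: W (go to 8, an L position)
n=11: W (go to 9, an L position)
n=12: W (go to 9, an L position)
n=13: W (go to 8, an L position)
n=14: W (go to 9, an L position)
n=15: W (go to 9, an L position)
n=16: L (options 14(W), 13(W), 11(W), 10(W) are all W)
n=17: L (options 15(W), 14(W), 12(W), 11(W) are all W)
n=18: W (go to 16, an L position)
n=19: W (go to 17, an L position)
n=20: W (go to 17, an L position)
n=21: W (go to 16, an L position)
n=22: W (go to 17, an L position)
n=23: W (go to 17, an L position)
n=24: L (options 22(W), 21(W), 19(W), 18(W) are all W)
n=25: L (options 23(W), 22(W), 20(W), 19(W) are all W)
n=26: W (go to 24, an L position)
n=27: W (go to 25, an L position)
n=28: W (go to 25, an L position)
n=29: W (go to 24, an L position)
From 29, the L positions reachable in one move are: 24.

Remove 5, leaving 24.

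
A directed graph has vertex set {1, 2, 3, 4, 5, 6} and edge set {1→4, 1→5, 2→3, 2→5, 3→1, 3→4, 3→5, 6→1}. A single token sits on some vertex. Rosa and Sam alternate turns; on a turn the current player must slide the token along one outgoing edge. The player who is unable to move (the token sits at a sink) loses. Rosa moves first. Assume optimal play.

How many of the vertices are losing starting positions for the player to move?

3

Label each position W (a win for the player to move) or L (a loss). A position with no legal move is L; any other position is W exactly when some move reaches an L, and L when every move reaches a W.
Every edge goes from a vertex to one that appears earlier in the order 5, 4, 1, 6, 3, 2, so processing vertices in that order labels each vertex after all of its successors.
5: no outgoing edge → L
4: no outgoing edge → L
1: can move to 4, which is L ⇒ W
6: the only move is to 1(W), a W ⇒ L
3: can move to 4, which is L ⇒ W
2: can move to 5, which is L ⇒ W
The L vertices are 4, 5, 6; that is 3 in all.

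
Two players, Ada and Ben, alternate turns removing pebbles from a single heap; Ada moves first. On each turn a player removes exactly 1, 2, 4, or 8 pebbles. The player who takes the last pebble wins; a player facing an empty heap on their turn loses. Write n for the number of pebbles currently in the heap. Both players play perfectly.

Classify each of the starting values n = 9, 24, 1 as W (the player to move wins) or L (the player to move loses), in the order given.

Use the standard recursion: the mover loses at a terminal position; elsewhere, the mover wins exactly when some move hands the opponent an L position.
n=0: no move → L
n=1: can move to 0, which is L ⇒ W
n=2: can move to 0, which is L ⇒ W
n=3: moves to 2(W), 1(W); every one is W ⇒ L
n=4: can move to 3, which is L ⇒ W
n=5: can move to 3, which is L ⇒ W
n=6: moves to 5(W), 4(W), 2(W); every one is W ⇒ L
n=7: can move to 6, which is L ⇒ W
n=8: can move to 6, which is L ⇒ W
n=9: moves to 8(W), 7(W), 5(W), 1(W); every one is W ⇒ L
n=10: can move to 9, which is L ⇒ W
n=11: can move to 9, which is L ⇒ W
n=12: moves to 11(W), 10(W), 8(W), 4(W); every one is W ⇒ L
n=13: can move to 12, which is L ⇒ W
n=14: can move to 12, which is L ⇒ W
n=15: moves to 14(W), 13(W), 11(W), 7(W); every one is W ⇒ L
n=16: can move to 15, which is L ⇒ W
n=17: can move to 15, which is L ⇒ W
n=18: moves to 17(W), 16(W), 14(W), 10(W); every one is W ⇒ L
n=19: can move to 18, which is L ⇒ W
n=20: can move to 18, which is L ⇒ W
n=21: moves to 20(W), 19(W), 17(W), 13(W); every one is W ⇒ L
n=22: can move to 21, which is L ⇒ W
n=23: can move to 21, which is L ⇒ W
n=24: moves to 23(W), 22(W), 20(W), 16(W); every one is W ⇒ L

9: L, 24: L, 1: W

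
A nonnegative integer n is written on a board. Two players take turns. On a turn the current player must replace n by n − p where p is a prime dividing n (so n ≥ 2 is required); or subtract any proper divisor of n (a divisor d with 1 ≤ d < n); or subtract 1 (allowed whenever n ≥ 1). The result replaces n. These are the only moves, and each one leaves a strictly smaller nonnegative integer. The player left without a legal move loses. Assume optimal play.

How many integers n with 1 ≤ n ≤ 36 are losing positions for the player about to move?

7

Work bottom-up. With no move the player to move loses. Otherwise the position is W if at least one move leads to an L position for the opponent, and L if every move leads to a W.
n=0: no move → L
n=1: →0(L), so W
n=2: →0(L), so W
n=3: →0(L), so W
n=4: →2(W), 3(W) — all W, so L
n=5: →0(L), so W
n=6: →4(L), so W
n=7: →0(L), so W
n=8: →4(L), so W
n=9: →6(W), 8(W) — all W, so L
n=10: →9(L), so W
n=11: →0(L), so W
n=12: →9(L), so W
n=13: →0(L), so W
n=14: →7(W), 12(W), 13(W) — all W, so L
n=15: →14(L), so W
n=16: →14(L), so W
n=17: →0(L), so W
n=18: →9(L), so W
n=19: →0(L), so W
n=20: →10(W), 15(W), 16(W), 18(W), 19(W) — all W, so L
n=21: →14(L), so W
n=22: →20(L), so W
n=23: →0(L), so W
n=24: →20(L), so W
n=25: →20(L), so W
n=26: →13(W), 24(W), 25(W) — all W, so L
n=27: →26(L), so W
n=28: →14(L), so W
n=29: →0(L), so W
n=30: →20(L), so W
n=31: →0(L), so W
n=32: →16(W), 24(W), 28(W), 30(W), 31(W) — all W, so L
n=33: →32(L), so W
n=34: →32(L), so W
n=35: →28(W), 30(W), 34(W) — all W, so L
n=36: →32(L), so W
L entries with 1 ≤ n ≤ 36 (n=0 is outside the asked range and is not counted): n = 4, 9, 14, 20, 26, 32, 35; that makes 7.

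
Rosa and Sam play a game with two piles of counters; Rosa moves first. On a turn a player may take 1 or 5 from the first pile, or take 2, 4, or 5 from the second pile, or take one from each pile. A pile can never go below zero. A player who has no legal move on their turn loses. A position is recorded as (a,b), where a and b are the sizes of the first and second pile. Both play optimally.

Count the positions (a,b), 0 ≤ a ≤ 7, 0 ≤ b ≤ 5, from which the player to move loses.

Classify positions by backward induction: terminal positions (no move available) are L. From any other position, the mover wins iff some move reaches an L.
Every move lowers a or b (never raises either), so fill the grid row by row in increasing a, and left to right within a row: each cell's successors are then already labelled.
      b=0  b=1  b=2  b=3  b=4  b=5
a=0:    L    L    W    W    W    W
a=1:    W    W    W    L    L    W
a=2:    L    L    W    W    W    W
a=3:    W    W    W    L    L    W
a=4:    L    L    W    W    W    W
a=5:    W    W    W    L    L    W
a=6:    L    L    W    W    W    W
a=7:    W    W    W    L    L    W
Cells with no legal move (terminal, hence L): (0,0), (0,1).
The remaining L cells, each justified by listing all of its moves:
(1,3): →(0,3)(W), (1,1)(W), (0,2)(W) — all W, so L
(1,4): →(0,4)(W), (1,2)(W), (1,0)(W), (0,3)(W) — all W, so L
(2,0): →(1,0)(W) only, which is W, so L
(2,1): →(1,1)(W), (1,0)(W) — all W, so L
(3,3): →(2,3)(W), (3,1)(W), (2,2)(W) — all W, so L
(3,4): →(2,4)(W), (3,2)(W), (3,0)(W), (2,3)(W) — all W, so L
(4,0): →(3,0)(W) only, which is W, so L
(4,1): →(3,1)(W), (3,0)(W) — all W, so L
(5,3): →(4,3)(W), (0,3)(W), (5,1)(W), (4,2)(W) — all W, so L
(5,4): →(4,4)(W), (0,4)(W), (5,2)(W), (5,0)(W), (4,3)(W) — all W, so L
(6,0): →(5,0)(W), (1,0)(W) — all W, so L
(6,1): →(5,1)(W), (1,1)(W), (5,0)(W) — all W, so L
(7,3): →(6,3)(W), (2,3)(W), (7,1)(W), (6,2)(W) — all W, so L
(7,4): →(6,4)(W), (2,4)(W), (7,2)(W), (7,0)(W), (6,3)(W) — all W, so L
Every other cell has at least one move into one of the L cells above, so it is W.
L cells per row: a=0: 2, a=1: 2, a=2: 2, a=3: 2, a=4: 2, a=5: 2, a=6: 2, a=7: 2; total 16.

16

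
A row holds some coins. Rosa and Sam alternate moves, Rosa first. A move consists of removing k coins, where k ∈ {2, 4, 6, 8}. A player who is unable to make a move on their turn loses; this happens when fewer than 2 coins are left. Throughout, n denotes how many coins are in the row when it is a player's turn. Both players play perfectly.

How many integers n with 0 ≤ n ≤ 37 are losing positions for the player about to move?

8

Classify positions by backward induction: terminal positions (no move available) are L. From any other position, the mover wins iff some move reaches an L.
n=0: no move → L
n=1: no move → L
n=2: reaches L-position 0 → W
n=3: reaches L-position 1 → W
n=4: reaches L-position 0 → W
n=5: reaches L-position 1 → W
n=6: reaches L-position 0 → W
n=7: reaches L-position 1 → W
n=8: reaches L-position 0 → W
n=9: reaches L-position 1 → W
n=10: only reaches 8(W), 6(W), 4(W), 2(W), all W → L
n=11: only reaches 9(W), 7(W), 5(W), 3(W), all W → L
n=12: reaches L-position 10 → W
n=13: reaches L-position 11 → W
n=14: reaches L-position 10 → W
n=15: reaches L-position 11 → W
n=16: reaches L-position 10 → W
n=17: reaches L-position 11 → W
n=18: reaches L-position 10 → W
n=19: reaches L-position 11 → W
n=20: only reaches 18(W), 16(W), 14(W), 12(W), all W → L
n=21: only reaches 19(W), 17(W), 15(W), 13(W), all W → L
n=22: reaches L-position 20 → W
n=23: reaches L-position 21 → W
n=24: reaches L-position 20 → W
n=25: reaches L-position 21 → W
n=26: reaches L-position 20 → W
n=27: reaches L-position 21 → W
n=28: reaches L-position 20 → W
n=29: reaches L-position 21 → W
n=30: only reaches 28(W), 26(W), 24(W), 22(W), all W → L
n=31: only reaches 29(W), 27(W), 25(W), 23(W), all W → L
n=32: reaches L-position 30 → W
n=33: reaches L-position 31 → W
n=34: reaches L-position 30 → W
n=35: reaches L-position 31 → W
n=36: reaches L-position 30 → W
n=37: reaches L-position 31 → W
L entries with 0 ≤ n ≤ 37: n = 0, 1, 10, 11, 20, 21, 30, 31; that makes 8.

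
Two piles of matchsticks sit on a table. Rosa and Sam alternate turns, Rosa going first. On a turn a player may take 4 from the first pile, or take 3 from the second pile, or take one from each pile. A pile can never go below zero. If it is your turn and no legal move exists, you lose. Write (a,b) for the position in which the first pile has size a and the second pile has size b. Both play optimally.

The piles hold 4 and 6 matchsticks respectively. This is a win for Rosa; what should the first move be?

Compute win/loss labels from the base case upward. A position with no move is L. Any other position is W if it can reach an L in one move, else L.
No move ever increases a pile, so every position that can arise here has a ≤ 4 and b ≤ 6; it is enough to label the cells with 0 ≤ a ≤ 4 and 0 ≤ b ≤ 6.
Every move lowers a or b (never raises either), so fill the grid row by row in increasing a, and left to right within a row: each cell's successors are then already labelled.
      b=0  b=1  b=2  b=3  b=4  b=5  b=6
a=0:    L    L    L    W    W    W    L
a=1:    L    W    W    W    L    L    L
a=2:    L    W    L    W    L    W    W
a=3:    L    W    L    W    L    W    L
a=4:    W    W    W    W    L    W    W
Cells with no legal move (terminal, hence L): (0,0), (0,1), (0,2), (1,0), (2,0), (3,0).
The remaining L cells, each justified by listing all of its moves:
(0,6): the only move is to (0,3)(W), a W ⇒ L
(1,4): moves to (1,1)(W), (0,3)(W); every one is W ⇒ L
(1,5): moves to (1,2)(W), (0,4)(W); every one is W ⇒ L
(1,6): moves to (1,3)(W), (0,5)(W); every one is W ⇒ L
(2,2): the only move is to (1,1)(W), a W ⇒ L
(2,4): moves to (2,1)(W), (1,3)(W); every one is W ⇒ L
(3,2): the only move is to (2,1)(W), a W ⇒ L
(3,4): moves to (3,1)(W), (2,3)(W); every one is W ⇒ L
(3,6): moves to (3,3)(W), (2,5)(W); every one is W ⇒ L
(4,4): moves to (0,4)(W), (4,1)(W), (3,3)(W); every one is W ⇒ L
Every other cell has at least one move into one of the L cells above, so it is W.
From (4,6), the L positions reachable in one move are: (0,6).

Move to (0,6).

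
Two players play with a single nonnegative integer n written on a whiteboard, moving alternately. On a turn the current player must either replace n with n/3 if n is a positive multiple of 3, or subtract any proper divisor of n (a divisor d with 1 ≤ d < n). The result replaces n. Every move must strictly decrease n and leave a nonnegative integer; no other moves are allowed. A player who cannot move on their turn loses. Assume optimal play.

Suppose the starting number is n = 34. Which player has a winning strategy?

The first player wins.

Label each position W (a win for the player to move) or L (a loss). A position with no legal move is L; any other position is W exactly when some move reaches an L, and L when every move reaches a W.
n=0: no move → L
n=1: no move → L
n=2: →1(L), so W
n=3: →1(L), so W
n=4: →2(W), 3(W) — all W, so L
n=5: →4(L), so W
n=6: →4(L), so W
n=7: →6(W) only, which is W, so L
n=8: →4(L), so W
n=9: →3(W), 6(W), 8(W) — all W, so L
n=10: →9(L), so W
n=11: →10(W) only, which is W, so L
n=12: →4(L), so W
n=13: →12(W) only, which is W, so L
n=14: →7(L), so W
n=15: →5(W), 10(W), 12(W), 14(W) — all W, so L
n=16: →15(L), so W
n=17: →16(W) only, which is W, so L
n=18: →9(L), so W
n=19: →18(W) only, which is W, so L
n=20: →15(L), so W
n=21: →7(L), so W
n=22: →11(L), so W
n=23: →22(W) only, which is W, so L
n=24: →23(L), so W
n=25: →20(W), 24(W) — all W, so L
n=26: →13(L), so W
n=27: →9(L), so W
n=28: →14(W), 21(W), 24(W), 26(W), 27(W) — all W, so L
n=29: →28(L), so W
n=30: →15(L), so W
n=31: →30(W) only, which is W, so L
n=32: →28(L), so W
n=33: →11(L), so W
n=34: →17(L), so W
The starting position 34 is W: the player to move should move to 17, handing over an L position.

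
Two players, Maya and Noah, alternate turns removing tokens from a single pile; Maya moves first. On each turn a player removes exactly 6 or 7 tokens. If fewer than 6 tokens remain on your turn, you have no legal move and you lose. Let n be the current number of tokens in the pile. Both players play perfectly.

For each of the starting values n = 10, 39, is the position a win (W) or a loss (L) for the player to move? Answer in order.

Work bottom-up. With no move the player to move loses. Otherwise the position is W if at least one move leads to an L position for the opponent, and L if every move leads to a W.
n=0: no move → L
n=1: no move → L
n=2: no move → L
n=3: no move → L
n=4: no move → L
n=5: no move → L
n=6: →0(L), so W
n=7: →1(L), so W
n=8: →2(L), so W
n=9: →3(L), so W
n=10: →4(L), so W
n=11: →5(L), so W
n=12: →5(L), so W
n=13: →7(W), 6(W) — all W, so L
n=14: →8(W), 7(W) — all W, so L
n=15: →9(W), 8(W) — all W, so L
n=16: →10(W), 9(W) — all W, so L
n=17: →11(W), 10(W) — all W, so L
n=18: →12(W), 11(W) — all W, so L
n=19: →13(L), so W
n=20: →14(L), so W
n=21: →15(L), so W
n=22: →16(L), so W
n=23: →17(L), so W
n=24: →18(L), so W
n=25: →18(L), so W
n=26: →20(W), 19(W) — all W, so L
n=27: →21(W), 20(W) — all W, so L
n=28: →22(W), 21(W) — all W, so L
n=29: →23(W), 22(W) — all W, so L
n=30: →24(W), 23(W) — all W, so L
n=31: →25(W), 24(W) — all W, so L
n=32: →26(L), so W
n=33: →27(L), so W
n=34: →28(L), so W
n=35: →29(L), so W
n=36: →30(L), so W
n=37: →31(L), so W
n=38: →31(L), so W
n=39: →33(W), 32(W) — all W, so L

10: W, 39: L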